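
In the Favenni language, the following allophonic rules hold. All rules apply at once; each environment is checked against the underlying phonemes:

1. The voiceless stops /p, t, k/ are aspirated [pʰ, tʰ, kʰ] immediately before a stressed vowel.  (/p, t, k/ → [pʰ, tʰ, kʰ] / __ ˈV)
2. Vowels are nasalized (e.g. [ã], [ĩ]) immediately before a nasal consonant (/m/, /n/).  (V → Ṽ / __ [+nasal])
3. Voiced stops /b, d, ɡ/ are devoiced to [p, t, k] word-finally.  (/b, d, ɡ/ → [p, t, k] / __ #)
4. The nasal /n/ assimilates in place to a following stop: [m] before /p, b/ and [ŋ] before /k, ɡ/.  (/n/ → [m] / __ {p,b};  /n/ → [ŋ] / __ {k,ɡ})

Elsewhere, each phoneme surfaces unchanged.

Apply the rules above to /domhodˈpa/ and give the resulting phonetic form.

[dõmhodˈpʰa]

/d/ — word-initial; rule 3 does not apply here → [d].
/o/ meets the environment for rule 2 (before a nasal consonant) → [õ].
/m/ — not in any rule's target class → [m].
/h/ — not in any rule's target class → [h].
/o/ (between /h/ and /d/): rule 2 targets it, but not before a nasal consonant → unchanged [o].
/d/ (between /o/ and /p/): rule 3 targets it, but not word-finally → unchanged [d].
/p/ (between /d/ and /a/) occurs immediately before a stressed vowel → [pʰ] by rule 1.
/a/ — word-final; rule 2 does not apply here → [a].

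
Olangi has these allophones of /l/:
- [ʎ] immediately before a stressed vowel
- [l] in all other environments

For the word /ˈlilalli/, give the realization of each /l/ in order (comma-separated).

Occurrence 1 (position 1): immediately before a stressed vowel → [ʎ].
Occurrence 2 (position 3): no conditioning environment matches → elsewhere allophone [l].
Occurrence 3 (position 5): no conditioning environment matches → elsewhere allophone [l].
Occurrence 4 (position 6): no conditioning environment matches → elsewhere allophone [l].

[ʎ], [l], [l], [l]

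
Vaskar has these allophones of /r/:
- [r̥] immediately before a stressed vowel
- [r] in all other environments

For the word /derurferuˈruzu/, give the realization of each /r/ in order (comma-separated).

[r], [r], [r], [r̥]

Occurrence 1 (position 3): no conditioning environment matches → elsewhere allophone [r].
Occurrence 2 (position 5): no conditioning environment matches → elsewhere allophone [r].
Occurrence 3 (position 8): no conditioning environment matches → elsewhere allophone [r].
Occurrence 4 (position 10): immediately before a stressed vowel → [r̥].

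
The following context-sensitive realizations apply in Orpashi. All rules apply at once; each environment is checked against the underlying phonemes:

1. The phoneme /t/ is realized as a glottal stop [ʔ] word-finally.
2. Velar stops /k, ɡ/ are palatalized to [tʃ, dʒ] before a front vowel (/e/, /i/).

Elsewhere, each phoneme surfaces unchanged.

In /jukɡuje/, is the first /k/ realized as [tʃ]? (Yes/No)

/k/ (between /u/ and /ɡ/) fails the environment for rule 2, so it stays [k].
The actual realization is [k], not [tʃ].

No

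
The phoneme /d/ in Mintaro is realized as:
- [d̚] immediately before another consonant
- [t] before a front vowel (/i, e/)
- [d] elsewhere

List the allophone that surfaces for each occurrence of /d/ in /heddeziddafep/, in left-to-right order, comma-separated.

[d̚], [t], [d̚], [d]

Occurrence 1 (position 3): immediately before another consonant → [d̚].
Occurrence 2 (position 4): before a front vowel (/i, e/) → [t].
Occurrence 3 (position 8): immediately before another consonant → [d̚].
Occurrence 4 (position 9): no conditioning environment matches → elsewhere allophone [d].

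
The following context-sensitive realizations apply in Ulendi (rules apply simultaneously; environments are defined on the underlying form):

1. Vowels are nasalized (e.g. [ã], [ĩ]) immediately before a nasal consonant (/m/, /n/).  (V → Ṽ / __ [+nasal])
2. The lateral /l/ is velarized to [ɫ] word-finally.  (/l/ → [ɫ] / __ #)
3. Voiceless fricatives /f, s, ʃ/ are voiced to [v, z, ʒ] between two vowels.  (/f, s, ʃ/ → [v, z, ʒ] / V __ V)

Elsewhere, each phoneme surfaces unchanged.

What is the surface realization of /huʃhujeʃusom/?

[huʃhujeʒuzõm]

/h/ stays [h].
/u/ — between /h/ and /ʃ/; rule 1 does not apply here → [u].
/ʃ/ (between /u/ and /h/) is in the target of rule 3 but the environment (between two vowels) is not met → [ʃ].
/h/ (between /ʃ/ and /u/) is unaffected → [h].
/u/ (between /h/ and /j/) is in the target of rule 1 but the environment (before a nasal consonant) is not met → [u].
/j/ (between /u/ and /e/) is unaffected → [j].
/e/ (between /j/ and /ʃ/): rule 1 targets it, but not before a nasal consonant → unchanged [e].
/ʃ/ (between /e/ and /u/) occurs between two vowels → [ʒ] by rule 3.
/u/ (between /ʃ/ and /s/) fails the environment for rule 1, so it stays [u].
/s/ — between /u/ and /o/, between two vowels — surfaces as [z] (rule 3).
Rule 1 applies to /o/ (between /s/ and /m/: before a nasal consonant) → [õ].
/m/ (word-final) is unaffected → [m].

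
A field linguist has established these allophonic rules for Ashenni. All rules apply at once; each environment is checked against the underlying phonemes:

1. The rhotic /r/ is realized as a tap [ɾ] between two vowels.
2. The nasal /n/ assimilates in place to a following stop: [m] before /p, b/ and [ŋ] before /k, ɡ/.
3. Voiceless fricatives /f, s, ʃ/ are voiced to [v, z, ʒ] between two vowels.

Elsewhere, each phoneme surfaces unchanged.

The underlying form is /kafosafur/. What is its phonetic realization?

[kavozavur]

/f/ — between /a/ and /o/, between two vowels — surfaces as [v] (rule 3).
/s/ (between /o/ and /a/): between two vowels, so rule 3 applies → [z].
/f/ (between /a/ and /u/): between two vowels, so rule 3 applies → [v].
/r/ — word-final; rule 1 does not apply here → [r].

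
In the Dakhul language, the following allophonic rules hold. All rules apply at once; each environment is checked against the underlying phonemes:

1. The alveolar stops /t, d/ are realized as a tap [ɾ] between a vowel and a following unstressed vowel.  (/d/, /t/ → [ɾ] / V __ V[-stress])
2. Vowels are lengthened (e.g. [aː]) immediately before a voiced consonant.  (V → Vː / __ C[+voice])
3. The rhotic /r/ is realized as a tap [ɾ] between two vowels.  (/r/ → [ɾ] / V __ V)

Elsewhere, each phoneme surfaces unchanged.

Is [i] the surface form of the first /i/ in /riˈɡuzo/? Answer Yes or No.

/i/ meets the environment for rule 2 (before a voiced consonant) → [iː].
The actual realization is [iː], not [i].

No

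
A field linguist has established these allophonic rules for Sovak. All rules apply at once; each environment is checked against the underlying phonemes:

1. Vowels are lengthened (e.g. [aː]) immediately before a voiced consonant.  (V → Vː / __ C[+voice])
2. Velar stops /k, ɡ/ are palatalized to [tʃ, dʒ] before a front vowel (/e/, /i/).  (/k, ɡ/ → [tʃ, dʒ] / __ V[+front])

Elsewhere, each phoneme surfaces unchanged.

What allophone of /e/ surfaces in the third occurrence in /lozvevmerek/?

[e]

/e/ (between /r/ and /k/) is in the target of rule 1 but the environment (before a voiced consonant) is not met → [e].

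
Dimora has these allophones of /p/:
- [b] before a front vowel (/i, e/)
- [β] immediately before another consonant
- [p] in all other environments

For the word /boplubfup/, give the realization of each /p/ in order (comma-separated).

Occurrence 1 (position 3): immediately before another consonant → [β].
Occurrence 2 (position 9): no conditioning environment matches → elsewhere allophone [p].

[β], [p]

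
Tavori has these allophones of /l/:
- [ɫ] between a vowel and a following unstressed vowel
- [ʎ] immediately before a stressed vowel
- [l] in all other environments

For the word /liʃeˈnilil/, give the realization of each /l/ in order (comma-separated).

[l], [ɫ], [l]

Occurrence 1 (position 1): no conditioning environment matches → elsewhere allophone [l].
Occurrence 2 (position 7): between a vowel and a following unstressed vowel → [ɫ].
Occurrence 3 (position 9): no conditioning environment matches → elsewhere allophone [l].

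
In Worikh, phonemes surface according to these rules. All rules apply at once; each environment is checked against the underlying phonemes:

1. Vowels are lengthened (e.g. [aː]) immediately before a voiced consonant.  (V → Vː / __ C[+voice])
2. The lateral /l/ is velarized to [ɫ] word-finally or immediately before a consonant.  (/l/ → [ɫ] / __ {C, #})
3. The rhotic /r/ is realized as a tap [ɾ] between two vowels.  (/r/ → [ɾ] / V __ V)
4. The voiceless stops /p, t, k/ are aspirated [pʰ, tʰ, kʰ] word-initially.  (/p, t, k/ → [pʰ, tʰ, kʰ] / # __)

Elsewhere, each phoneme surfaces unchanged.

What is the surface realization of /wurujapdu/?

/u/ meets the environment for rule 1 (before a voiced consonant) → [uː].
/r/ (between /u/ and /u/) occurs between two vowels → [ɾ] by rule 3.
/u/ — between /r/ and /j/, before a voiced consonant — surfaces as [uː] (rule 1).
/a/ (between /j/ and /p/) fails the environment for rule 1, so it stays [a].
/p/ (between /a/ and /d/): rule 4 targets it, but not word-initially → unchanged [p].
/u/ (word-final) fails the environment for rule 1, so it stays [u].

[wuːɾuːjapdu]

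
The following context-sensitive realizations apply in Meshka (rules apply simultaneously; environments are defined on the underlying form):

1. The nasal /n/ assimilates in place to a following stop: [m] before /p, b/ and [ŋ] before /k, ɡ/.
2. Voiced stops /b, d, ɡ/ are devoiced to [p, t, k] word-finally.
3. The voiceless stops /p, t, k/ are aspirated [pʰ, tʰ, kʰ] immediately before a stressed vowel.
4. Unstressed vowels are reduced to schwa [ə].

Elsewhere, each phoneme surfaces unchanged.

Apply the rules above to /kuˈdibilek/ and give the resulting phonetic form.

[kəˈdibələk]

/k/ (word-initial) is in the target of rule 3 but the environment (immediately before a stressed vowel) is not met → [k].
/u/ meets the environment for rule 4 (in an unstressed syllable) → [ə].
/d/ (between /u/ and /i/) is in the target of rule 2 but the environment (word-finally) is not met → [d].
/i/ (between /d/ and /b/): rule 4 targets it, but not in an unstressed syllable → unchanged [i].
/b/ (between /i/ and /i/) fails the environment for rule 2, so it stays [b].
/i/ (between /b/ and /l/) occurs in an unstressed syllable → [ə] by rule 4.
/l/ — not in any rule's target class → [l].
/e/ (between /l/ and /k/) occurs in an unstressed syllable → [ə] by rule 4.
/k/ — word-final; rule 3 does not apply here → [k].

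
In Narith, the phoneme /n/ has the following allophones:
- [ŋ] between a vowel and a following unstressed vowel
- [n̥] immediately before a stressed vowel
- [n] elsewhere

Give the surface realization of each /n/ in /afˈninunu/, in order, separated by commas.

[n̥], [ŋ], [ŋ]

Occurrence 1 (position 3): immediately before a stressed vowel → [n̥].
Occurrence 2 (position 5): between a vowel and a following unstressed vowel → [ŋ].
Occurrence 3 (position 7): between a vowel and a following unstressed vowel → [ŋ].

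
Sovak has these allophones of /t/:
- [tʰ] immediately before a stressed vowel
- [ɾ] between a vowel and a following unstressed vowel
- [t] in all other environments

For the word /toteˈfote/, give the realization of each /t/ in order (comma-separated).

Occurrence 1 (position 1): no conditioning environment matches → elsewhere allophone [t].
Occurrence 2 (position 3): between a vowel and an unstressed vowel → [ɾ].
Occurrence 3 (position 7): between a vowel and an unstressed vowel → [ɾ].

[t], [ɾ], [ɾ]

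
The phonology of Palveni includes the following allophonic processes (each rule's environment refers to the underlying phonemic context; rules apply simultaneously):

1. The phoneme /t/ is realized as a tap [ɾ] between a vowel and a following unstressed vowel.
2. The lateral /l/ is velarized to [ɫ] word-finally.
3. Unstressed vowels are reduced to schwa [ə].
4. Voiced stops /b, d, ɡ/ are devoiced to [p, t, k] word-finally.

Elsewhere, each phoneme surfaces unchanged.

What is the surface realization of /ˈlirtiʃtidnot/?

/l/ (word-initial): rule 2 targets it, but not word-finally → unchanged [l].
/i/ — between /l/ and /r/; rule 3 does not apply here → [i].
/r/ stays [r].
/t/ (between /r/ and /i/) is in the target of rule 1 but the environment (between a vowel and a following unstressed vowel) is not met → [t].
/i/ meets the environment for rule 3 (in an unstressed syllable) → [ə].
/ʃ/ — not in any rule's target class → [ʃ].
/t/ (between /ʃ/ and /i/): rule 1 targets it, but not between a vowel and a following unstressed vowel → unchanged [t].
Rule 3 applies to /i/ (between /t/ and /d/: in an unstressed syllable) → [ə].
/d/ (between /i/ and /n/) fails the environment for rule 4, so it stays [d].
/n/ (between /d/ and /o/) is unaffected → [n].
/o/ (between /n/ and /t/): in an unstressed syllable, so rule 3 applies → [ə].
/t/ (word-final): rule 1 targets it, but not between a vowel and a following unstressed vowel → unchanged [t].

[ˈlirtəʃtədnət]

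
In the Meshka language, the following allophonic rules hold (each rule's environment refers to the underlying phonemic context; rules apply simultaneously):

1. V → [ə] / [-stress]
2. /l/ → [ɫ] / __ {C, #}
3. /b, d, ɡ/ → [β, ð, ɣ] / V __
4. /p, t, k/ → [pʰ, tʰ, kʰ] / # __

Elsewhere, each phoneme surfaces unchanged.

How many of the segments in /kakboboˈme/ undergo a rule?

5

Segments that undergo a rule: /k/ → [kʰ] (rule 4); /a/ → [ə] (rule 1); /o/ → [ə] (rule 1); /b/ → [β] (rule 3); /o/ → [ə] (rule 1).
All other segments surface unchanged.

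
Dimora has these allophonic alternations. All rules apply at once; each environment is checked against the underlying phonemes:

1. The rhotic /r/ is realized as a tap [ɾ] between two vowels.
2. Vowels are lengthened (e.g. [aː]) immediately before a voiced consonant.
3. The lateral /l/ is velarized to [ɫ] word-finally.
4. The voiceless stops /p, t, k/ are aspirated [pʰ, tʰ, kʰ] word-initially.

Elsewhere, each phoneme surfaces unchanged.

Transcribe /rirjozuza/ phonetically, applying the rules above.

/r/ (word-initial) fails the environment for rule 1, so it stays [r].
Rule 2 applies to /i/ (between /r/ and /r/: before a voiced consonant) → [iː].
/r/ (between /i/ and /j/) fails the environment for rule 1, so it stays [r].
/j/ — not in any rule's target class → [j].
/o/ — between /j/ and /z/, before a voiced consonant — surfaces as [oː] (rule 2).
/z/ stays [z].
/u/ (between /z/ and /z/) occurs before a voiced consonant → [uː] by rule 2.
/z/ — not in any rule's target class → [z].
/a/ — word-final; rule 2 does not apply here → [a].

[riːrjoːzuːza]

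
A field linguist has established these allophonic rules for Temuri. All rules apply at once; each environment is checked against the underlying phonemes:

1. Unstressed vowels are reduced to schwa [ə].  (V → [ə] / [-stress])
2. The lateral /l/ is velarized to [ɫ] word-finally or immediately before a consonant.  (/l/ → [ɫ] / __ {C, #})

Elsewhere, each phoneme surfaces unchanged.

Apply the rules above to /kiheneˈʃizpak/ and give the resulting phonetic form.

/i/ — between /k/ and /h/, in an unstressed syllable — surfaces as [ə] (rule 1).
/e/ (between /h/ and /n/): in an unstressed syllable, so rule 1 applies → [ə].
Rule 1 applies to /e/ (between /n/ and /ʃ/: in an unstressed syllable) → [ə].
/i/ — between /ʃ/ and /z/; rule 1 does not apply here → [i].
/a/ (between /p/ and /k/) occurs in an unstressed syllable → [ə] by rule 1.

[kəhənəˈʃizpək]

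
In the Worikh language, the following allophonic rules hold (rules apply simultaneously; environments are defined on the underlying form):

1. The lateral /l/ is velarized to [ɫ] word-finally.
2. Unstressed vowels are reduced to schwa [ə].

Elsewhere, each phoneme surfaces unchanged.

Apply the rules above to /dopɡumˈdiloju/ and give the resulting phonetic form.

/o/ — between /d/ and /p/, in an unstressed syllable — surfaces as [ə] (rule 2).
/u/ — between /ɡ/ and /m/, in an unstressed syllable — surfaces as [ə] (rule 2).
/i/ (between /d/ and /l/) fails the environment for rule 2, so it stays [i].
/l/ (between /i/ and /o/): rule 1 targets it, but not word-finally → unchanged [l].
/o/ — between /l/ and /j/, in an unstressed syllable — surfaces as [ə] (rule 2).
Rule 2 applies to /u/ (word-final: in an unstressed syllable) → [ə].

[dəpɡəmˈdiləjə]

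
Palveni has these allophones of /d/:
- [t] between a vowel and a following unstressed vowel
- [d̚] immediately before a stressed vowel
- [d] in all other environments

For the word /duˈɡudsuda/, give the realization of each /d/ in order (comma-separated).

[d], [d], [t]

Occurrence 1 (position 1): no conditioning environment matches → elsewhere allophone [d].
Occurrence 2 (position 5): no conditioning environment matches → elsewhere allophone [d].
Occurrence 3 (position 8): between a vowel and a following unstressed vowel → [t].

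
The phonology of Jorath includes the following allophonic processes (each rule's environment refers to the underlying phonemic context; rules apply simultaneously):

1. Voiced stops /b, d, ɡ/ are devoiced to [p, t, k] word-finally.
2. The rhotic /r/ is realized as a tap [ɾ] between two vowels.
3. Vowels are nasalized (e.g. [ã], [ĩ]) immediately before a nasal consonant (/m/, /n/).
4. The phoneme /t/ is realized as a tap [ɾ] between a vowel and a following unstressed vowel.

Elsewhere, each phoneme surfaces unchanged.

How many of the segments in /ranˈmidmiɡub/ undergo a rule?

Segments that undergo a rule: /a/ → [ã] (rule 3); /b/ → [p] (rule 1).
All other segments surface unchanged.

2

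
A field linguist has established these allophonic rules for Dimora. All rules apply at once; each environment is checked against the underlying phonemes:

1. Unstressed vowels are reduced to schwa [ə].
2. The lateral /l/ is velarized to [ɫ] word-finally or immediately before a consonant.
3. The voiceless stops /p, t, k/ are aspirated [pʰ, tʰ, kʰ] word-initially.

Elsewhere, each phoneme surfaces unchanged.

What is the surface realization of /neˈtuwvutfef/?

/e/ meets the environment for rule 1 (in an unstressed syllable) → [ə].
/t/ (between /e/ and /u/): rule 3 targets it, but not word-initially → unchanged [t].
/u/ (between /t/ and /w/): rule 1 targets it, but not in an unstressed syllable → unchanged [u].
/u/ (between /v/ and /t/) occurs in an unstressed syllable → [ə] by rule 1.
/t/ — between /u/ and /f/; rule 3 does not apply here → [t].
/e/ (between /f/ and /f/): in an unstressed syllable, so rule 1 applies → [ə].

[nəˈtuwvətfəf]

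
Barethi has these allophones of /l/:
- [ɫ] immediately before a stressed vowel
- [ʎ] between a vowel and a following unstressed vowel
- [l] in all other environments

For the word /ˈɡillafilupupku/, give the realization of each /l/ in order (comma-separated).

Occurrence 1 (position 3): no conditioning environment matches → elsewhere allophone [l].
Occurrence 2 (position 4): no conditioning environment matches → elsewhere allophone [l].
Occurrence 3 (position 8): between a vowel and a following unstressed vowel → [ʎ].

[l], [l], [ʎ]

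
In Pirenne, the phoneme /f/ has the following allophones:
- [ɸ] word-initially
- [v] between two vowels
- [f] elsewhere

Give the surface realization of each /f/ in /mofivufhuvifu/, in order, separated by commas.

[v], [f], [v]

Occurrence 1 (position 3): between two vowels → [v].
Occurrence 2 (position 7): no conditioning environment matches → elsewhere allophone [f].
Occurrence 3 (position 12): between two vowels → [v].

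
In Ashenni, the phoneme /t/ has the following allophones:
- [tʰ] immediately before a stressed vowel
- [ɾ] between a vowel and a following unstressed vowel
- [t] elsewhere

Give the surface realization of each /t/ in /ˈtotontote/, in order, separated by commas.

[tʰ], [ɾ], [t], [ɾ]

Occurrence 1 (position 1): immediately before a stressed vowel → [tʰ].
Occurrence 2 (position 3): between a vowel and an unstressed vowel → [ɾ].
Occurrence 3 (position 6): no conditioning environment matches → elsewhere allophone [t].
Occurrence 4 (position 8): between a vowel and an unstressed vowel → [ɾ].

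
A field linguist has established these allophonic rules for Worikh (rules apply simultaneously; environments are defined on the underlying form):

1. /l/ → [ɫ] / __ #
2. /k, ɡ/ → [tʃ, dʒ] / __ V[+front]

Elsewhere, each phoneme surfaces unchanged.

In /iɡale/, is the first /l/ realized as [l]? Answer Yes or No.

Yes

/l/ (between /a/ and /e/): rule 1 targets it, but not word-finally → unchanged [l].
The actual realization is [l], which matches [l].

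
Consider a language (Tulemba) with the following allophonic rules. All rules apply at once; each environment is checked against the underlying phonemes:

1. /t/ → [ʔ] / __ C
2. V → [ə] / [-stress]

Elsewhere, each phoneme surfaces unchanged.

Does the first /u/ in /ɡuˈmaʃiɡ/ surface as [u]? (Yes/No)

No

Rule 2 applies to /u/ (between /ɡ/ and /m/: in an unstressed syllable) → [ə].
The actual realization is [ə], not [u].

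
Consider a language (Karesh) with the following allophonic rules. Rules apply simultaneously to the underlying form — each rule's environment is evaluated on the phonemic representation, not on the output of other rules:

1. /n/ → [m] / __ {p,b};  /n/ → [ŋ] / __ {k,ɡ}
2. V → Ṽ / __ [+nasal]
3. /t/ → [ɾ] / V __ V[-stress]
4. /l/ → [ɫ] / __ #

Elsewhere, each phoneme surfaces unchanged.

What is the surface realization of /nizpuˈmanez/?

/n/ (word-initial) is in the target of rule 1 but the environment (before a labial or velar stop) is not met → [n].
/i/ (between /n/ and /z/) is in the target of rule 2 but the environment (before a nasal consonant) is not met → [i].
/u/ (between /p/ and /m/): before a nasal consonant, so rule 2 applies → [ũ].
/a/ (between /m/ and /n/) occurs before a nasal consonant → [ã] by rule 2.
/n/ (between /a/ and /e/) fails the environment for rule 1, so it stays [n].
/e/ (between /n/ and /z/): rule 2 targets it, but not before a nasal consonant → unchanged [e].

[nizpũˈmãnez]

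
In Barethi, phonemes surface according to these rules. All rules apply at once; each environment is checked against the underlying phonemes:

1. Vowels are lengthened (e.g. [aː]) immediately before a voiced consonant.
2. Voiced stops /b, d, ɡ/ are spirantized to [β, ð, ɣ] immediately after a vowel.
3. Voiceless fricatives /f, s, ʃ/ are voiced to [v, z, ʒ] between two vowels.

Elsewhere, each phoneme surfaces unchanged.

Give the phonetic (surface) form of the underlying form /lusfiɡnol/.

/l/ (word-initial) is unaffected → [l].
/u/ (between /l/ and /s/) is in the target of rule 1 but the environment (before a voiced consonant) is not met → [u].
/s/ (between /u/ and /f/) is in the target of rule 3 but the environment (between two vowels) is not met → [s].
/f/ (between /s/ and /i/) is in the target of rule 3 but the environment (between two vowels) is not met → [f].
/i/ — between /f/ and /ɡ/, before a voiced consonant — surfaces as [iː] (rule 1).
/ɡ/ — between /i/ and /n/, immediately after a vowel — surfaces as [ɣ] (rule 2).
/n/ stays [n].
/o/ (between /n/ and /l/) occurs before a voiced consonant → [oː] by rule 1.
/l/ stays [l].

[lusfiːɣnoːl]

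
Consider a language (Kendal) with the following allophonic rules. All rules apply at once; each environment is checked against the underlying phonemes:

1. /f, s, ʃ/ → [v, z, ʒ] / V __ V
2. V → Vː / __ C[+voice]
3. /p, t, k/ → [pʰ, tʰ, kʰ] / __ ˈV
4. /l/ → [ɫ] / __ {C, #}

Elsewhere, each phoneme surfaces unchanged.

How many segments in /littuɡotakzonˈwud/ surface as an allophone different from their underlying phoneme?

3

Segments that undergo a rule: /u/ → [uː] (rule 2); /o/ → [oː] (rule 2); /u/ → [uː] (rule 2).
All other segments surface unchanged.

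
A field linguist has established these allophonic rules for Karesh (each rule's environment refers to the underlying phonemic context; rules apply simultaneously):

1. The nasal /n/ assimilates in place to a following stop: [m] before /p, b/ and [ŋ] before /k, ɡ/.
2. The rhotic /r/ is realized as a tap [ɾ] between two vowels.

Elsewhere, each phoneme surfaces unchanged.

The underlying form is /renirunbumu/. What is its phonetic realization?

[reniɾumbumu]

/r/ (word-initial): rule 2 targets it, but not between two vowels → unchanged [r].
/n/ (between /e/ and /i/) is in the target of rule 1 but the environment (before a labial or velar stop) is not met → [n].
/r/ meets the environment for rule 2 (between two vowels) → [ɾ].
Rule 1 applies to /n/ (between /u/ and /b/: before a labial or velar stop) → [m].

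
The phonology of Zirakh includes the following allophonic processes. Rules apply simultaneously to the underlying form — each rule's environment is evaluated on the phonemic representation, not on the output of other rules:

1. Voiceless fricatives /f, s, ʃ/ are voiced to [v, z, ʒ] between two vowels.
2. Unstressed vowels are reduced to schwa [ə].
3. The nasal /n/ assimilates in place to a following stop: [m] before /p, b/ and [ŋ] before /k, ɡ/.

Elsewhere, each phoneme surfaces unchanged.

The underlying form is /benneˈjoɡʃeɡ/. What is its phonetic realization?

[bənnəˈjoɡʃəɡ]

/e/ meets the environment for rule 2 (in an unstressed syllable) → [ə].
/n/ (between /e/ and /n/) fails the environment for rule 3, so it stays [n].
/n/ — between /n/ and /e/; rule 3 does not apply here → [n].
Rule 2 applies to /e/ (between /n/ and /j/: in an unstressed syllable) → [ə].
/o/ — between /j/ and /ɡ/; rule 2 does not apply here → [o].
/ʃ/ (between /ɡ/ and /e/): rule 1 targets it, but not between two vowels → unchanged [ʃ].
Rule 2 applies to /e/ (between /ʃ/ and /ɡ/: in an unstressed syllable) → [ə].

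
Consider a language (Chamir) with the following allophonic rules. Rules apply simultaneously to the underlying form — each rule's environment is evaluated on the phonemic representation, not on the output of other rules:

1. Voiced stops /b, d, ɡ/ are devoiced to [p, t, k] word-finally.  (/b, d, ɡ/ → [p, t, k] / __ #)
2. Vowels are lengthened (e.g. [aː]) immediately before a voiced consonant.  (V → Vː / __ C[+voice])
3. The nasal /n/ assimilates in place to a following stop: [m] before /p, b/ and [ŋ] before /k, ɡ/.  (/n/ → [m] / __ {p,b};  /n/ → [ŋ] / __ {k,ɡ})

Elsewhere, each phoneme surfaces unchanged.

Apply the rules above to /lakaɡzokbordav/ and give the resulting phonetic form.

/l/ (word-initial): no rule targets it → [l].
/a/ (between /l/ and /k/) is in the target of rule 2 but the environment (before a voiced consonant) is not met → [a].
/k/ (between /a/ and /a/): no rule targets it → [k].
/a/ meets the environment for rule 2 (before a voiced consonant) → [aː].
/ɡ/ (between /a/ and /z/) fails the environment for rule 1, so it stays [ɡ].
/z/ stays [z].
/o/ (between /z/ and /k/): rule 2 targets it, but not before a voiced consonant → unchanged [o].
/k/ stays [k].
/b/ — between /k/ and /o/; rule 1 does not apply here → [b].
/o/ (between /b/ and /r/): before a voiced consonant, so rule 2 applies → [oː].
/r/ (between /o/ and /d/): no rule targets it → [r].
/d/ (between /r/ and /a/) is in the target of rule 1 but the environment (word-finally) is not met → [d].
/a/ (between /d/ and /v/): before a voiced consonant, so rule 2 applies → [aː].
/v/ stays [v].

[lakaːɡzokboːrdaːv]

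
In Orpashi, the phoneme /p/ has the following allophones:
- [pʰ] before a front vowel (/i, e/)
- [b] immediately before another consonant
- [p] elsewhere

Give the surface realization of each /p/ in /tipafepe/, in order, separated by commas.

Occurrence 1 (position 3): no conditioning environment matches → elsewhere allophone [p].
Occurrence 2 (position 7): before a front vowel (/i, e/) → [pʰ].

[p], [pʰ]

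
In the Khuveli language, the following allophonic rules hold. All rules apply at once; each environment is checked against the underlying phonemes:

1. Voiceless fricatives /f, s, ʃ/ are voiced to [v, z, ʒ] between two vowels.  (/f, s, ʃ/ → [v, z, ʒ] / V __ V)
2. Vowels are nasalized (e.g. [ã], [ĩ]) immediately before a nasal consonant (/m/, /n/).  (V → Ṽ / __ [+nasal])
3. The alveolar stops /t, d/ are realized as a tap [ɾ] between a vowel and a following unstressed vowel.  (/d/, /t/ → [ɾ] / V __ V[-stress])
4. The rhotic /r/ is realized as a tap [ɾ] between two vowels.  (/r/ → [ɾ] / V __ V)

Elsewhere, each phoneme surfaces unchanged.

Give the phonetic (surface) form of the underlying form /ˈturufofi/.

[ˈtuɾuvovi]

/t/ (word-initial) fails the environment for rule 3, so it stays [t].
/u/ — between /t/ and /r/; rule 2 does not apply here → [u].
Rule 4 applies to /r/ (between /u/ and /u/: between two vowels) → [ɾ].
/u/ (between /r/ and /f/) is in the target of rule 2 but the environment (before a nasal consonant) is not met → [u].
/f/ — between /u/ and /o/, between two vowels — surfaces as [v] (rule 1).
/o/ (between /f/ and /f/) is in the target of rule 2 but the environment (before a nasal consonant) is not met → [o].
/f/ (between /o/ and /i/) occurs between two vowels → [v] by rule 1.
/i/ (word-final): rule 2 targets it, but not before a nasal consonant → unchanged [i].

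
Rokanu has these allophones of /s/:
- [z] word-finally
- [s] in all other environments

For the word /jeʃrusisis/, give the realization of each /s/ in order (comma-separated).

[s], [s], [z]

Occurrence 1 (position 6): no conditioning environment matches → elsewhere allophone [s].
Occurrence 2 (position 8): no conditioning environment matches → elsewhere allophone [s].
Occurrence 3 (position 10): word-finally → [z].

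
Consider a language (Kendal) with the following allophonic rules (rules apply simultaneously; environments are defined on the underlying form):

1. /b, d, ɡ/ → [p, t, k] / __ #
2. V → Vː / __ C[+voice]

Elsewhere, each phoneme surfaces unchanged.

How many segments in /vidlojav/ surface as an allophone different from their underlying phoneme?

Segments that undergo a rule: /i/ → [iː] (rule 2); /o/ → [oː] (rule 2); /a/ → [aː] (rule 2).
All other segments surface unchanged.

3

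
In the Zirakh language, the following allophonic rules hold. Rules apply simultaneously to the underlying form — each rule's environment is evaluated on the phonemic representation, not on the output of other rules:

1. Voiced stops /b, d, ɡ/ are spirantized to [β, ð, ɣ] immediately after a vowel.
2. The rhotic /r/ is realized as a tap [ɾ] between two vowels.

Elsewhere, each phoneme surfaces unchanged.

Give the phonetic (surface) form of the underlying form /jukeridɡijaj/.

/j/ (word-initial): no rule targets it → [j].
/u/ (between /j/ and /k/): no rule targets it → [u].
/k/ (between /u/ and /e/) is unaffected → [k].
/e/ (between /k/ and /r/) is unaffected → [e].
Rule 2 applies to /r/ (between /e/ and /i/: between two vowels) → [ɾ].
/i/ (between /r/ and /d/) is unaffected → [i].
Rule 1 applies to /d/ (between /i/ and /ɡ/: immediately after a vowel) → [ð].
/ɡ/ (between /d/ and /i/) fails the environment for rule 1, so it stays [ɡ].
/i/ (between /ɡ/ and /j/): no rule targets it → [i].
/j/ — not in any rule's target class → [j].
/a/ (between /j/ and /j/): no rule targets it → [a].
/j/ (word-final) is unaffected → [j].

[jukeɾiðɡijaj]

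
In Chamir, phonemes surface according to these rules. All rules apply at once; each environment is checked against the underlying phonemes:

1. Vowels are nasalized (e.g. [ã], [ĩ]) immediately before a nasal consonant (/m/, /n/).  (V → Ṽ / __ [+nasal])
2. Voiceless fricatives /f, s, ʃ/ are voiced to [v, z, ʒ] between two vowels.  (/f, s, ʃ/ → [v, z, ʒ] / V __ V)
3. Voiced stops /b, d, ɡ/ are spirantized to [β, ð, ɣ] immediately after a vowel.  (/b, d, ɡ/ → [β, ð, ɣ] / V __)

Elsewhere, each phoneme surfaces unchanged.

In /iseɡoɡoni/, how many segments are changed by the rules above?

Segments that undergo a rule: /s/ → [z] (rule 2); /ɡ/ → [ɣ] (rule 3); /ɡ/ → [ɣ] (rule 3); /o/ → [õ] (rule 1).
All other segments surface unchanged.

4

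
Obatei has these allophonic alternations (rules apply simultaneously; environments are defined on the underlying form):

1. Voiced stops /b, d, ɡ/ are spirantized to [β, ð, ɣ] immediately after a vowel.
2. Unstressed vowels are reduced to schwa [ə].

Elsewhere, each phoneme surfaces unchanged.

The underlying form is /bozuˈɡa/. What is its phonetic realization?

/b/ (word-initial): rule 1 targets it, but not immediately after a vowel → unchanged [b].
/o/ meets the environment for rule 2 (in an unstressed syllable) → [ə].
/z/ — not in any rule's target class → [z].
/u/ (between /z/ and /ɡ/): in an unstressed syllable, so rule 2 applies → [ə].
/ɡ/ (between /u/ and /a/) occurs immediately after a vowel → [ɣ] by rule 1.
/a/ (word-final): rule 2 targets it, but not in an unstressed syllable → unchanged [a].

[bəzəˈɣa]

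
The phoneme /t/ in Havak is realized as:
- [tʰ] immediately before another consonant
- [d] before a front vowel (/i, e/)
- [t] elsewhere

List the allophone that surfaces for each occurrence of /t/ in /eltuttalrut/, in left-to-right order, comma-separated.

Occurrence 1 (position 3): no conditioning environment matches → elsewhere allophone [t].
Occurrence 2 (position 5): immediately before another consonant → [tʰ].
Occurrence 3 (position 6): no conditioning environment matches → elsewhere allophone [t].
Occurrence 4 (position 11): no conditioning environment matches → elsewhere allophone [t].

[t], [tʰ], [t], [t]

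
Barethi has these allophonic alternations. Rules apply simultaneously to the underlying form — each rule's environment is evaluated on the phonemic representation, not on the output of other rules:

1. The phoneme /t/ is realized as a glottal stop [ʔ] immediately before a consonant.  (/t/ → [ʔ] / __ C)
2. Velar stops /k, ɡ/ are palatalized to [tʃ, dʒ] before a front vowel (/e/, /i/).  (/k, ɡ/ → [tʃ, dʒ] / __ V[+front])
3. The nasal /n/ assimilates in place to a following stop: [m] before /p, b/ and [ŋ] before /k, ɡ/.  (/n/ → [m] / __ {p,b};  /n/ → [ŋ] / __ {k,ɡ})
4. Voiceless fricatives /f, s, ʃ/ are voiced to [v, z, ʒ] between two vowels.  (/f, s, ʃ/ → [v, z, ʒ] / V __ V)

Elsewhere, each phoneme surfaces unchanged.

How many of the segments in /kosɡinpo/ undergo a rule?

Segments that undergo a rule: /ɡ/ → [dʒ] (rule 2); /n/ → [m] (rule 3).
All other segments surface unchanged.

2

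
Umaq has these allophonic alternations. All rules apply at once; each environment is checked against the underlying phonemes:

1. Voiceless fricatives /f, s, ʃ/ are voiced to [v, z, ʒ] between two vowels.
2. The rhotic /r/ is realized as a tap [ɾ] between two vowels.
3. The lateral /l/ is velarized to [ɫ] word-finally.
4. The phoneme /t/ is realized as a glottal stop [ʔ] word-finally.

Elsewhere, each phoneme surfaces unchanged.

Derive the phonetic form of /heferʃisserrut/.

[heverʃisserruʔ]

/h/ (word-initial) is unaffected → [h].
/e/ stays [e].
/f/ meets the environment for rule 1 (between two vowels) → [v].
/e/ stays [e].
/r/ (between /e/ and /ʃ/) fails the environment for rule 2, so it stays [r].
/ʃ/ — between /r/ and /i/; rule 1 does not apply here → [ʃ].
/i/ (between /ʃ/ and /s/): no rule targets it → [i].
/s/ (between /i/ and /s/) fails the environment for rule 1, so it stays [s].
/s/ — between /s/ and /e/; rule 1 does not apply here → [s].
/e/ (between /s/ and /r/) is unaffected → [e].
/r/ (between /e/ and /r/) fails the environment for rule 2, so it stays [r].
/r/ (between /r/ and /u/): rule 2 targets it, but not between two vowels → unchanged [r].
/u/ stays [u].
/t/ (word-final): word-finally, so rule 4 applies → [ʔ].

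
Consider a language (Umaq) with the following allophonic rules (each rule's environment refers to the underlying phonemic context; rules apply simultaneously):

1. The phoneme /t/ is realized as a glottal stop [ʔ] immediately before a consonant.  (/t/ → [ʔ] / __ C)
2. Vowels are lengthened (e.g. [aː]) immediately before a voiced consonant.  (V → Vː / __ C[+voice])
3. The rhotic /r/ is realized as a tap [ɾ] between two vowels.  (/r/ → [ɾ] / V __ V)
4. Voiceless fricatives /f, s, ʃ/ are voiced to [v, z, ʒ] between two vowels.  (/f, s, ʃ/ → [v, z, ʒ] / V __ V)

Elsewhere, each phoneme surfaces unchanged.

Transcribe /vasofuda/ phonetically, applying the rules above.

/v/ — not in any rule's target class → [v].
/a/ (between /v/ and /s/) fails the environment for rule 2, so it stays [a].
/s/ (between /a/ and /o/): between two vowels, so rule 4 applies → [z].
/o/ (between /s/ and /f/) is in the target of rule 2 but the environment (before a voiced consonant) is not met → [o].
/f/ (between /o/ and /u/) occurs between two vowels → [v] by rule 4.
/u/ (between /f/ and /d/) occurs before a voiced consonant → [uː] by rule 2.
/d/ — not in any rule's target class → [d].
/a/ — word-final; rule 2 does not apply here → [a].

[vazovuːda]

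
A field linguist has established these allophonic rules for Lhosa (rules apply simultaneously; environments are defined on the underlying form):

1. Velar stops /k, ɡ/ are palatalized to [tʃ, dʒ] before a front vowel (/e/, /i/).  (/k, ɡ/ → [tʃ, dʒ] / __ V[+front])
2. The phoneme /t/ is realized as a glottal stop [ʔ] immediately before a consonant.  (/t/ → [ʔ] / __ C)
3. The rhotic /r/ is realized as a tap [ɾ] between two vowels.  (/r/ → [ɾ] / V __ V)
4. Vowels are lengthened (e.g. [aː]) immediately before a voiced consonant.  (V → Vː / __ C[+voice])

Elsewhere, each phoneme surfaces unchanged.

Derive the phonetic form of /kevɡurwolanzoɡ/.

[tʃeːvɡuːrwoːlaːnzoːɡ]

/k/ — word-initial, before a front vowel — surfaces as [tʃ] (rule 1).
/e/ (between /k/ and /v/) occurs before a voiced consonant → [eː] by rule 4.
/ɡ/ (between /v/ and /u/) is in the target of rule 1 but the environment (before a front vowel) is not met → [ɡ].
/u/ meets the environment for rule 4 (before a voiced consonant) → [uː].
/r/ (between /u/ and /w/) fails the environment for rule 3, so it stays [r].
/o/ (between /w/ and /l/): before a voiced consonant, so rule 4 applies → [oː].
/a/ (between /l/ and /n/): before a voiced consonant, so rule 4 applies → [aː].
/o/ meets the environment for rule 4 (before a voiced consonant) → [oː].
/ɡ/ (word-final) fails the environment for rule 1, so it stays [ɡ].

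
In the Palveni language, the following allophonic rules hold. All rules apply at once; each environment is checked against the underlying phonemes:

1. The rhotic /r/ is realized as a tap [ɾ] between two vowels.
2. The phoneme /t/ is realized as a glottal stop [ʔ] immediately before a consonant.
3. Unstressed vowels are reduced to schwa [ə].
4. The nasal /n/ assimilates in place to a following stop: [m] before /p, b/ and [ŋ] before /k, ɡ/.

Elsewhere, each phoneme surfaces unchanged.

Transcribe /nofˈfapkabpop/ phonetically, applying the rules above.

[nəfˈfapkəbpəp]

/n/ (word-initial) fails the environment for rule 4, so it stays [n].
/o/ (between /n/ and /f/): in an unstressed syllable, so rule 3 applies → [ə].
/f/ (between /o/ and /f/) is unaffected → [f].
/f/ stays [f].
/a/ (between /f/ and /p/): rule 3 targets it, but not in an unstressed syllable → unchanged [a].
/p/ — not in any rule's target class → [p].
/k/ stays [k].
/a/ meets the environment for rule 3 (in an unstressed syllable) → [ə].
/b/ (between /a/ and /p/) is unaffected → [b].
/p/ (between /b/ and /o/): no rule targets it → [p].
/o/ (between /p/ and /p/) occurs in an unstressed syllable → [ə] by rule 3.
/p/ (word-final): no rule targets it → [p].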